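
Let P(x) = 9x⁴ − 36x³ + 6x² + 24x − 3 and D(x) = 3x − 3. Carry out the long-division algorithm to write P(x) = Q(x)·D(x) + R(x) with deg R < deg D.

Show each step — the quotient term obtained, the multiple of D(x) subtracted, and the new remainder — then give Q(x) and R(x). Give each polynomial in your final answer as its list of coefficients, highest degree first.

Step 1: lead(9x⁴ − 36x³ + 6x² + 24x − 3) ÷ lead(D) = 9x⁴ ÷ 3x = 3x³. Subtract (3x³)·D = 9x⁴ − 9x³. Remainder: −27x³ + 6x² + 24x − 3.
Step 2: lead(−27x³ + 6x² + 24x − 3) ÷ lead(D) = −27x³ ÷ 3x = −9x². Subtract (−9x²)·D = −27x³ + 27x². Remainder: −21x² + 24x − 3.
Step 3: lead(−21x² + 24x − 3) ÷ lead(D) = −21x² ÷ 3x = −7x. Subtract (−7x)·D = −21x² + 21x. Remainder: 3x − 3.
Step 4: lead(3x − 3) ÷ lead(D) = 3x ÷ 3x = 1. Subtract (1)·D = 3x − 3. Remainder: 0.

Q = [3, -9, -7, 1]; R = [0]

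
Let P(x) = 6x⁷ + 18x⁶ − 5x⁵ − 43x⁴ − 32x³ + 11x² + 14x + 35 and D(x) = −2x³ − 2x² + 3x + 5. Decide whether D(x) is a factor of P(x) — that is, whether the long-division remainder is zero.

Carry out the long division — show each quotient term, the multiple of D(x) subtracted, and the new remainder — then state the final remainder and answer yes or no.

R(x) = −9x + 5, so D(x) is not a factor of P(x). no

Step 1: lead(6x⁷ + 18x⁶ − 5x⁵ − 43x⁴ − 32x³ + 11x² + 14x + 35) ÷ lead(D) = 6x⁷ ÷ −2x³ = −3x⁴. Subtract (−3x⁴)·D = 6x⁷ + 6x⁶ − 9x⁵ − 15x⁴. Remainder: 12x⁶ + 4x⁵ − 28x⁴ − 32x³ + 11x² + 14x + 35.
Step 2: lead(12x⁶ + 4x⁵ − 28x⁴ − 32x³ + 11x² + 14x + 35) ÷ lead(D) = 12x⁶ ÷ −2x³ = −6x³. Subtract (−6x³)·D = 12x⁶ + 12x⁵ − 18x⁴ − 30x³. Remainder: −8x⁵ − 10x⁴ − 2x³ + 11x² + 14x + 35.
Step 3: lead(−8x⁵ − 10x⁴ − 2x³ + 11x² + 14x + 35) ÷ lead(D) = −8x⁵ ÷ −2x³ = 4x². Subtract (4x²)·D = −8x⁵ − 8x⁴ + 12x³ + 20x². Remainder: −2x⁴ − 14x³ − 9x² + 14x + 35.
Step 4: lead(−2x⁴ − 14x³ − 9x² + 14x + 35) ÷ lead(D) = −2x⁴ ÷ −2x³ = x. Subtract (x)·D = −2x⁴ − 2x³ + 3x² + 5x. Remainder: −12x³ − 12x² + 9x + 35.
Step 5: lead(−12x³ − 12x² + 9x + 35) ÷ lead(D) = −12x³ ÷ −2x³ = 6. Subtract (6)·D = −12x³ − 12x² + 18x + 30. Remainder: −9x + 5.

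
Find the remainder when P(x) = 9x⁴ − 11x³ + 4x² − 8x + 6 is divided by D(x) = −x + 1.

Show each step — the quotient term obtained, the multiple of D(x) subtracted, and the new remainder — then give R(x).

Step 1: lead(9x⁴ − 11x³ + 4x² − 8x + 6) ÷ lead(D) = 9x⁴ ÷ −x = −9x³. Subtract (−9x³)·D = 9x⁴ − 9x³. Remainder: −2x³ + 4x² − 8x + 6.
Step 2: lead(−2x³ + 4x² − 8x + 6) ÷ lead(D) = −2x³ ÷ −x = 2x². Subtract (2x²)·D = −2x³ + 2x². Remainder: 2x² − 8x + 6.
Step 3: lead(2x² − 8x + 6) ÷ lead(D) = 2x² ÷ −x = −2x. Subtract (−2x)·D = 2x² − 2x. Remainder: −6x + 6.
Step 4: lead(−6x + 6) ÷ lead(D) = −6x ÷ −x = 6. Subtract (6)·D = −6x + 6. Remainder: 0.

R(x) = 0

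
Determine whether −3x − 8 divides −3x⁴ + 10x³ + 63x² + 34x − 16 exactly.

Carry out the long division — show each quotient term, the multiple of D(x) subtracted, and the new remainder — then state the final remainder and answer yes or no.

R(x) = 0, so D(x) is a factor of P(x). yes

Step 1: lead(−3x⁴ + 10x³ + 63x² + 34x − 16) ÷ lead(D) = −3x⁴ ÷ −3x = x³. Subtract (x³)·D = −3x⁴ − 8x³. Remainder: 18x³ + 63x² + 34x − 16.
Step 2: lead(18x³ + 63x² + 34x − 16) ÷ lead(D) = 18x³ ÷ −3x = −6x². Subtract (−6x²)·D = 18x³ + 48x². Remainder: 15x² + 34x − 16.
Step 3: lead(15x² + 34x − 16) ÷ lead(D) = 15x² ÷ −3x = −5x. Subtract (−5x)·D = 15x² + 40x. Remainder: −6x − 16.
Step 4: lead(−6x − 16) ÷ lead(D) = −6x ÷ −3x = 2. Subtract (2)·D = −6x − 16. Remainder: 0.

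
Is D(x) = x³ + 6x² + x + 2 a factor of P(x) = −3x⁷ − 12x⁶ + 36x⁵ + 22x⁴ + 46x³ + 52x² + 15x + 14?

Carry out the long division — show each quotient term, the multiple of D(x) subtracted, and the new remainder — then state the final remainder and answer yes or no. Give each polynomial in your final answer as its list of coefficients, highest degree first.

Step 1: lead(−3x⁷ − 12x⁶ + 36x⁵ + 22x⁴ + 46x³ + 52x² + 15x + 14) ÷ lead(D) = −3x⁷ ÷ x³ = −3x⁴. Subtract (−3x⁴)·D = −3x⁷ − 18x⁶ − 3x⁵ − 6x⁴. Remainder: 6x⁶ + 39x⁵ + 28x⁴ + 46x³ + 52x² + 15x + 14.
Step 2: lead(6x⁶ + 39x⁵ + 28x⁴ + 46x³ + 52x² + 15x + 14) ÷ lead(D) = 6x⁶ ÷ x³ = 6x³. Subtract (6x³)·D = 6x⁶ + 36x⁵ + 6x⁴ + 12x³. Remainder: 3x⁵ + 22x⁴ + 34x³ + 52x² + 15x + 14.
Step 3: lead(3x⁵ + 22x⁴ + 34x³ + 52x² + 15x + 14) ÷ lead(D) = 3x⁵ ÷ x³ = 3x². Subtract (3x²)·D = 3x⁵ + 18x⁴ + 3x³ + 6x². Remainder: 4x⁴ + 31x³ + 46x² + 15x + 14.
Step 4: lead(4x⁴ + 31x³ + 46x² + 15x + 14) ÷ lead(D) = 4x⁴ ÷ x³ = 4x. Subtract (4x)·D = 4x⁴ + 24x³ + 4x² + 8x. Remainder: 7x³ + 42x² + 7x + 14.
Step 5: lead(7x³ + 42x² + 7x + 14) ÷ lead(D) = 7x³ ÷ x³ = 7. Subtract (7)·D = 7x³ + 42x² + 7x + 14. Remainder: 0.

R = [0], so D(x) is a factor of P(x). yes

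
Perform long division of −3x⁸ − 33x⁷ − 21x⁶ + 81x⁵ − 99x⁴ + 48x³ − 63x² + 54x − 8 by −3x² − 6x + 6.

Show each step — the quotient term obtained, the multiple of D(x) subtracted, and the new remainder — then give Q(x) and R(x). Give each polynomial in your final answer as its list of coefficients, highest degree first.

Q = [1, 9, -9, 9, -3, 8, -1]; R = [-2]

Step 1: lead(−3x⁸ − 33x⁷ − 21x⁶ + 81x⁵ − 99x⁴ + 48x³ − 63x² + 54x − 8) ÷ lead(D) = −3x⁸ ÷ −3x² = x⁶. Subtract (x⁶)·D = −3x⁸ − 6x⁷ + 6x⁶. Remainder: −27x⁷ − 27x⁶ + 81x⁵ − 99x⁴ + 48x³ − 63x² + 54x − 8.
Step 2: lead(−27x⁷ − 27x⁶ + 81x⁵ − 99x⁴ + 48x³ − 63x² + 54x − 8) ÷ lead(D) = −27x⁷ ÷ −3x² = 9x⁵. Subtract (9x⁵)·D = −27x⁷ − 54x⁶ + 54x⁵. Remainder: 27x⁶ + 27x⁵ − 99x⁴ + 48x³ − 63x² + 54x − 8.
Step 3: lead(27x⁶ + 27x⁵ − 99x⁴ + 48x³ − 63x² + 54x − 8) ÷ lead(D) = 27x⁶ ÷ −3x² = −9x⁴. Subtract (−9x⁴)·D = 27x⁶ + 54x⁵ − 54x⁴. Remainder: −27x⁵ − 45x⁴ + 48x³ − 63x² + 54x − 8.
Step 4: lead(−27x⁵ − 45x⁴ + 48x³ − 63x² + 54x − 8) ÷ lead(D) = −27x⁵ ÷ −3x² = 9x³. Subtract (9x³)·D = −27x⁵ − 54x⁴ + 54x³. Remainder: 9x⁴ − 6x³ − 63x² + 54x − 8.
Step 5: lead(9x⁴ − 6x³ − 63x² + 54x − 8) ÷ lead(D) = 9x⁴ ÷ −3x² = −3x². Subtract (−3x²)·D = 9x⁴ + 18x³ − 18x². Remainder: −24x³ − 45x² + 54x − 8.
Step 6: lead(−24x³ − 45x² + 54x − 8) ÷ lead(D) = −24x³ ÷ −3x² = 8x. Subtract (8x)·D = −24x³ − 48x² + 48x. Remainder: 3x² + 6x − 8.
Step 7: lead(3x² + 6x − 8) ÷ lead(D) = 3x² ÷ −3x² = −1. Subtract (−1)·D = 3x² + 6x − 6. Remainder: −2.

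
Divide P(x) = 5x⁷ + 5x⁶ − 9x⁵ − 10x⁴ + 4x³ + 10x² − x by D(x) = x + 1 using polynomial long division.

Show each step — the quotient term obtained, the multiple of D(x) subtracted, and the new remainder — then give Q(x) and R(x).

Step 1: lead(5x⁷ + 5x⁶ − 9x⁵ − 10x⁴ + 4x³ + 10x² − x) ÷ lead(D) = 5x⁷ ÷ x = 5x⁶. Subtract (5x⁶)·D = 5x⁷ + 5x⁶. Remainder: −9x⁵ − 10x⁴ + 4x³ + 10x² − x.
Step 2: lead(−9x⁵ − 10x⁴ + 4x³ + 10x² − x) ÷ lead(D) = −9x⁵ ÷ x = −9x⁴. Subtract (−9x⁴)·D = −9x⁵ − 9x⁴. Remainder: −x⁴ + 4x³ + 10x² − x.
Step 3: lead(−x⁴ + 4x³ + 10x² − x) ÷ lead(D) = −x⁴ ÷ x = −x³. Subtract (−x³)·D = −x⁴ − x³. Remainder: 5x³ + 10x² − x.
Step 4: lead(5x³ + 10x² − x) ÷ lead(D) = 5x³ ÷ x = 5x². Subtract (5x²)·D = 5x³ + 5x². Remainder: 5x² − x.
Step 5: lead(5x² − x) ÷ lead(D) = 5x² ÷ x = 5x. Subtract (5x)·D = 5x² + 5x. Remainder: −6x.
Step 6: lead(−6x) ÷ lead(D) = −6x ÷ x = −6. Subtract (−6)·D = −6x − 6. Remainder: 6.

Q(x) = 5x⁶ − 9x⁴ − x³ + 5x² + 5x − 6; R(x) = 6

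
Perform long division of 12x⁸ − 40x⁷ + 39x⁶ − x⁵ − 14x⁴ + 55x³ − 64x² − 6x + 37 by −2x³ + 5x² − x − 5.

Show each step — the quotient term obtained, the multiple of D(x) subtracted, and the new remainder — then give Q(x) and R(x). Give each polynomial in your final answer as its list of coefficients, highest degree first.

Q = [-6, 5, -4, 3, 4, -9]; R = [5, -8]

Step 1: lead(12x⁸ − 40x⁷ + 39x⁶ − x⁵ − 14x⁴ + 55x³ − 64x² − 6x + 37) ÷ lead(D) = 12x⁸ ÷ −2x³ = −6x⁵. Subtract (−6x⁵)·D = 12x⁸ − 30x⁷ + 6x⁶ + 30x⁵. Remainder: −10x⁷ + 33x⁶ − 31x⁵ − 14x⁴ + 55x³ − 64x² − 6x + 37.
Step 2: lead(−10x⁷ + 33x⁶ − 31x⁵ − 14x⁴ + 55x³ − 64x² − 6x + 37) ÷ lead(D) = −10x⁷ ÷ −2x³ = 5x⁴. Subtract (5x⁴)·D = −10x⁷ + 25x⁶ − 5x⁵ − 25x⁴. Remainder: 8x⁶ − 26x⁵ + 11x⁴ + 55x³ − 64x² − 6x + 37.
Step 3: lead(8x⁶ − 26x⁵ + 11x⁴ + 55x³ − 64x² − 6x + 37) ÷ lead(D) = 8x⁶ ÷ −2x³ = −4x³. Subtract (−4x³)·D = 8x⁶ − 20x⁵ + 4x⁴ + 20x³. Remainder: −6x⁵ + 7x⁴ + 35x³ − 64x² − 6x + 37.
Step 4: lead(−6x⁵ + 7x⁴ + 35x³ − 64x² − 6x + 37) ÷ lead(D) = −6x⁵ ÷ −2x³ = 3x². Subtract (3x²)·D = −6x⁵ + 15x⁴ − 3x³ − 15x². Remainder: −8x⁴ + 38x³ − 49x² − 6x + 37.
Step 5: lead(−8x⁴ + 38x³ − 49x² − 6x + 37) ÷ lead(D) = −8x⁴ ÷ −2x³ = 4x. Subtract (4x)·D = −8x⁴ + 20x³ − 4x² − 20x. Remainder: 18x³ − 45x² + 14x + 37.
Step 6: lead(18x³ − 45x² + 14x + 37) ÷ lead(D) = 18x³ ÷ −2x³ = −9. Subtract (−9)·D = 18x³ − 45x² + 9x + 45. Remainder: 5x − 8.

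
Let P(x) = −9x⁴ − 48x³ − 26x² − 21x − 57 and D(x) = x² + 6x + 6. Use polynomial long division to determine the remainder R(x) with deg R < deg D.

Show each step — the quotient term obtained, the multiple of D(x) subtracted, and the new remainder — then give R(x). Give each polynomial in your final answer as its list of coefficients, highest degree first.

R = [-9, -9]

Step 1: lead(−9x⁴ − 48x³ − 26x² − 21x − 57) ÷ lead(D) = −9x⁴ ÷ x² = −9x². Subtract (−9x²)·D = −9x⁴ − 54x³ − 54x². Remainder: 6x³ + 28x² − 21x − 57.
Step 2: lead(6x³ + 28x² − 21x − 57) ÷ lead(D) = 6x³ ÷ x² = 6x. Subtract (6x)·D = 6x³ + 36x² + 36x. Remainder: −8x² − 57x − 57.
Step 3: lead(−8x² − 57x − 57) ÷ lead(D) = −8x² ÷ x² = −8. Subtract (−8)·D = −8x² − 48x − 48. Remainder: −9x − 9.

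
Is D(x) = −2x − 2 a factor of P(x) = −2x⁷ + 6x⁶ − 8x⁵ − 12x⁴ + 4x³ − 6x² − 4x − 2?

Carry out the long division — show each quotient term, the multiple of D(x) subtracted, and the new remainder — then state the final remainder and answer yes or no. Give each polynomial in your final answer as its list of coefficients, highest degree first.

R = [-4], so D(x) is not a factor of P(x). no

Step 1: lead(−2x⁷ + 6x⁶ − 8x⁵ − 12x⁴ + 4x³ − 6x² − 4x − 2) ÷ lead(D) = −2x⁷ ÷ −2x = x⁶. Subtract (x⁶)·D = −2x⁷ − 2x⁶. Remainder: 8x⁶ − 8x⁵ − 12x⁴ + 4x³ − 6x² − 4x − 2.
Step 2: lead(8x⁶ − 8x⁵ − 12x⁴ + 4x³ − 6x² − 4x − 2) ÷ lead(D) = 8x⁶ ÷ −2x = −4x⁵. Subtract (−4x⁵)·D = 8x⁶ + 8x⁵. Remainder: −16x⁵ − 12x⁴ + 4x³ − 6x² − 4x − 2.
Step 3: lead(−16x⁵ − 12x⁴ + 4x³ − 6x² − 4x − 2) ÷ lead(D) = −16x⁵ ÷ −2x = 8x⁴. Subtract (8x⁴)·D = −16x⁵ − 16x⁴. Remainder: 4x⁴ + 4x³ − 6x² − 4x − 2.
Step 4: lead(4x⁴ + 4x³ − 6x² − 4x − 2) ÷ lead(D) = 4x⁴ ÷ −2x = −2x³. Subtract (−2x³)·D = 4x⁴ + 4x³. Remainder: −6x² − 4x − 2.
Step 5: lead(−6x² − 4x − 2) ÷ lead(D) = −6x² ÷ −2x = 3x. Subtract (3x)·D = −6x² − 6x. Remainder: 2x − 2.
Step 6: lead(2x − 2) ÷ lead(D) = 2x ÷ −2x = −1. Subtract (−1)·D = 2x + 2. Remainder: −4.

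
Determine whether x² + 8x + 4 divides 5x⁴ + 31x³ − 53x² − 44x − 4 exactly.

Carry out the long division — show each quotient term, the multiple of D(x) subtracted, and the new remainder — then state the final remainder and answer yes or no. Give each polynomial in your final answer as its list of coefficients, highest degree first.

Step 1: lead(5x⁴ + 31x³ − 53x² − 44x − 4) ÷ lead(D) = 5x⁴ ÷ x² = 5x². Subtract (5x²)·D = 5x⁴ + 40x³ + 20x². Remainder: −9x³ − 73x² − 44x − 4.
Step 2: lead(−9x³ − 73x² − 44x − 4) ÷ lead(D) = −9x³ ÷ x² = −9x. Subtract (−9x)·D = −9x³ − 72x² − 36x. Remainder: −x² − 8x − 4.
Step 3: lead(−x² − 8x − 4) ÷ lead(D) = −x² ÷ x² = −1. Subtract (−1)·D = −x² − 8x − 4. Remainder: 0.

R = [0], so D(x) is a factor of P(x). yes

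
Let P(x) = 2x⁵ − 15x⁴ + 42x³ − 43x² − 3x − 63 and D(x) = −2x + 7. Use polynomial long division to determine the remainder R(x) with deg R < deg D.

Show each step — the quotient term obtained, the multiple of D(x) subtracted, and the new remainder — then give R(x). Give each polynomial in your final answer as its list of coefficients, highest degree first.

R = [0]

Step 1: lead(2x⁵ − 15x⁴ + 42x³ − 43x² − 3x − 63) ÷ lead(D) = 2x⁵ ÷ −2x = −x⁴. Subtract (−x⁴)·D = 2x⁵ − 7x⁴. Remainder: −8x⁴ + 42x³ − 43x² − 3x − 63.
Step 2: lead(−8x⁴ + 42x³ − 43x² − 3x − 63) ÷ lead(D) = −8x⁴ ÷ −2x = 4x³. Subtract (4x³)·D = −8x⁴ + 28x³. Remainder: 14x³ − 43x² − 3x − 63.
Step 3: lead(14x³ − 43x² − 3x − 63) ÷ lead(D) = 14x³ ÷ −2x = −7x². Subtract (−7x²)·D = 14x³ − 49x². Remainder: 6x² − 3x − 63.
Step 4: lead(6x² − 3x − 63) ÷ lead(D) = 6x² ÷ −2x = −3x. Subtract (−3x)·D = 6x² − 21x. Remainder: 18x − 63.
Step 5: lead(18x − 63) ÷ lead(D) = 18x ÷ −2x = −9. Subtract (−9)·D = 18x − 63. Remainder: 0.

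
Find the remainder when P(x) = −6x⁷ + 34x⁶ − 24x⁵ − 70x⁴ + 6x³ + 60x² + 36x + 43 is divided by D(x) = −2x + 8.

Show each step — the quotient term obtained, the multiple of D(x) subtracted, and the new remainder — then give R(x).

Step 1: lead(−6x⁷ + 34x⁶ − 24x⁵ − 70x⁴ + 6x³ + 60x² + 36x + 43) ÷ lead(D) = −6x⁷ ÷ −2x = 3x⁶. Subtract (3x⁶)·D = −6x⁷ + 24x⁶. Remainder: 10x⁶ − 24x⁵ − 70x⁴ + 6x³ + 60x² + 36x + 43.
Step 2: lead(10x⁶ − 24x⁵ − 70x⁴ + 6x³ + 60x² + 36x + 43) ÷ lead(D) = 10x⁶ ÷ −2x = −5x⁵. Subtract (−5x⁵)·D = 10x⁶ − 40x⁵. Remainder: 16x⁵ − 70x⁴ + 6x³ + 60x² + 36x + 43.
Step 3: lead(16x⁵ − 70x⁴ + 6x³ + 60x² + 36x + 43) ÷ lead(D) = 16x⁵ ÷ −2x = −8x⁴. Subtract (−8x⁴)·D = 16x⁵ − 64x⁴. Remainder: −6x⁴ + 6x³ + 60x² + 36x + 43.
Step 4: lead(−6x⁴ + 6x³ + 60x² + 36x + 43) ÷ lead(D) = −6x⁴ ÷ −2x = 3x³. Subtract (3x³)·D = −6x⁴ + 24x³. Remainder: −18x³ + 60x² + 36x + 43.
Step 5: lead(−18x³ + 60x² + 36x + 43) ÷ lead(D) = −18x³ ÷ −2x = 9x². Subtract (9x²)·D = −18x³ + 72x². Remainder: −12x² + 36x + 43.
Step 6: lead(−12x² + 36x + 43) ÷ lead(D) = −12x² ÷ −2x = 6x. Subtract (6x)·D = −12x² + 48x. Remainder: −12x + 43.
Step 7: lead(−12x + 43) ÷ lead(D) = −12x ÷ −2x = 6. Subtract (6)·D = −12x + 48. Remainder: −5.

R(x) = −5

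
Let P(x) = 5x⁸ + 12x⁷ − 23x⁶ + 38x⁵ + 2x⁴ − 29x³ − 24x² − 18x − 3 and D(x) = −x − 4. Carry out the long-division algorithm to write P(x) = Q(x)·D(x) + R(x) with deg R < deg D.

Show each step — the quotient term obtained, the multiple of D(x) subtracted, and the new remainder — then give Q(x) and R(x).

Q(x) = −5x⁷ + 8x⁶ − 9x⁵ − 2x⁴ + 6x³ + 5x² + 4x + 2; R(x) = 5

Step 1: lead(5x⁸ + 12x⁷ − 23x⁶ + 38x⁵ + 2x⁴ − 29x³ − 24x² − 18x − 3) ÷ lead(D) = 5x⁸ ÷ −x = −5x⁷. Subtract (−5x⁷)·D = 5x⁸ + 20x⁷. Remainder: −8x⁷ − 23x⁶ + 38x⁵ + 2x⁴ − 29x³ − 24x² − 18x − 3.
Step 2: lead(−8x⁷ − 23x⁶ + 38x⁵ + 2x⁴ − 29x³ − 24x² − 18x − 3) ÷ lead(D) = −8x⁷ ÷ −x = 8x⁶. Subtract (8x⁶)·D = −8x⁷ − 32x⁶. Remainder: 9x⁶ + 38x⁵ + 2x⁴ − 29x³ − 24x² − 18x − 3.
Step 3: lead(9x⁶ + 38x⁵ + 2x⁴ − 29x³ − 24x² − 18x − 3) ÷ lead(D) = 9x⁶ ÷ −x = −9x⁵. Subtract (−9x⁵)·D = 9x⁶ + 36x⁵. Remainder: 2x⁵ + 2x⁴ − 29x³ − 24x² − 18x − 3.
Step 4: lead(2x⁵ + 2x⁴ − 29x³ − 24x² − 18x − 3) ÷ lead(D) = 2x⁵ ÷ −x = −2x⁴. Subtract (−2x⁴)·D = 2x⁵ + 8x⁴. Remainder: −6x⁴ − 29x³ − 24x² − 18x − 3.
Step 5: lead(−6x⁴ − 29x³ − 24x² − 18x − 3) ÷ lead(D) = −6x⁴ ÷ −x = 6x³. Subtract (6x³)·D = −6x⁴ − 24x³. Remainder: −5x³ − 24x² − 18x − 3.
Step 6: lead(−5x³ − 24x² − 18x − 3) ÷ lead(D) = −5x³ ÷ −x = 5x². Subtract (5x²)·D = −5x³ − 20x². Remainder: −4x² − 18x − 3.
Step 7: lead(−4x² − 18x − 3) ÷ lead(D) = −4x² ÷ −x = 4x. Subtract (4x)·D = −4x² − 16x. Remainder: −2x − 3.
Step 8: lead(−2x − 3) ÷ lead(D) = −2x ÷ −x = 2. Subtract (2)·D = −2x − 8. Remainder: 5.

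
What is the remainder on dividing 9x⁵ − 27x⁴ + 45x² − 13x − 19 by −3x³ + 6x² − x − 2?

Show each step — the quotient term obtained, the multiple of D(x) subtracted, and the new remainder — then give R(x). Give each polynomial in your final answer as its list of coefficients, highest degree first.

Step 1: lead(9x⁵ − 27x⁴ + 45x² − 13x − 19) ÷ lead(D) = 9x⁵ ÷ −3x³ = −3x². Subtract (−3x²)·D = 9x⁵ − 18x⁴ + 3x³ + 6x². Remainder: −9x⁴ − 3x³ + 39x² − 13x − 19.
Step 2: lead(−9x⁴ − 3x³ + 39x² − 13x − 19) ÷ lead(D) = −9x⁴ ÷ −3x³ = 3x. Subtract (3x)·D = −9x⁴ + 18x³ − 3x² − 6x. Remainder: −21x³ + 42x² − 7x − 19.
Step 3: lead(−21x³ + 42x² − 7x − 19) ÷ lead(D) = −21x³ ÷ −3x³ = 7. Subtract (7)·D = −21x³ + 42x² − 7x − 14. Remainder: −5.

R = [-5]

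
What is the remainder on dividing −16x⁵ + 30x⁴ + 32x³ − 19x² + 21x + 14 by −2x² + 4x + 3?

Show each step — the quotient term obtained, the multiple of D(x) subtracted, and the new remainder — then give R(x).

R(x) = −x − 7

Step 1: lead(−16x⁵ + 30x⁴ + 32x³ − 19x² + 21x + 14) ÷ lead(D) = −16x⁵ ÷ −2x² = 8x³. Subtract (8x³)·D = −16x⁵ + 32x⁴ + 24x³. Remainder: −2x⁴ + 8x³ − 19x² + 21x + 14.
Step 2: lead(−2x⁴ + 8x³ − 19x² + 21x + 14) ÷ lead(D) = −2x⁴ ÷ −2x² = x². Subtract (x²)·D = −2x⁴ + 4x³ + 3x². Remainder: 4x³ − 22x² + 21x + 14.
Step 3: lead(4x³ − 22x² + 21x + 14) ÷ lead(D) = 4x³ ÷ −2x² = −2x. Subtract (−2x)·D = 4x³ − 8x² − 6x. Remainder: −14x² + 27x + 14.
Step 4: lead(−14x² + 27x + 14) ÷ lead(D) = −14x² ÷ −2x² = 7. Subtract (7)·D = −14x² + 28x + 21. Remainder: −x − 7.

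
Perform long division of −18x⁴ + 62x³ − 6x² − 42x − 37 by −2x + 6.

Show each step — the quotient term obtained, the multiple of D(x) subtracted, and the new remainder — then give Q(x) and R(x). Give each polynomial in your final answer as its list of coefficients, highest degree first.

Q = [9, -4, -9, -6]; R = [-1]

Step 1: lead(−18x⁴ + 62x³ − 6x² − 42x − 37) ÷ lead(D) = −18x⁴ ÷ −2x = 9x³. Subtract (9x³)·D = −18x⁴ + 54x³. Remainder: 8x³ − 6x² − 42x − 37.
Step 2: lead(8x³ − 6x² − 42x − 37) ÷ lead(D) = 8x³ ÷ −2x = −4x². Subtract (−4x²)·D = 8x³ − 24x². Remainder: 18x² − 42x − 37.
Step 3: lead(18x² − 42x − 37) ÷ lead(D) = 18x² ÷ −2x = −9x. Subtract (−9x)·D = 18x² − 54x. Remainder: 12x − 37.
Step 4: lead(12x − 37) ÷ lead(D) = 12x ÷ −2x = −6. Subtract (−6)·D = 12x − 36. Remainder: −1.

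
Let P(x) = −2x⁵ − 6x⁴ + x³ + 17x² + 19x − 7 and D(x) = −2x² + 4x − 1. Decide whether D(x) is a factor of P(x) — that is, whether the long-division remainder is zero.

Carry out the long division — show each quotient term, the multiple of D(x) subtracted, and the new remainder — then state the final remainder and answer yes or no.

Step 1: lead(−2x⁵ − 6x⁴ + x³ + 17x² + 19x − 7) ÷ lead(D) = −2x⁵ ÷ −2x² = x³. Subtract (x³)·D = −2x⁵ + 4x⁴ − x³. Remainder: −10x⁴ + 2x³ + 17x² + 19x − 7.
Step 2: lead(−10x⁴ + 2x³ + 17x² + 19x − 7) ÷ lead(D) = −10x⁴ ÷ −2x² = 5x². Subtract (5x²)·D = −10x⁴ + 20x³ − 5x². Remainder: −18x³ + 22x² + 19x − 7.
Step 3: lead(−18x³ + 22x² + 19x − 7) ÷ lead(D) = −18x³ ÷ −2x² = 9x. Subtract (9x)·D = −18x³ + 36x² − 9x. Remainder: −14x² + 28x − 7.
Step 4: lead(−14x² + 28x − 7) ÷ lead(D) = −14x² ÷ −2x² = 7. Subtract (7)·D = −14x² + 28x − 7. Remainder: 0.

R(x) = 0, so D(x) is a factor of P(x). yes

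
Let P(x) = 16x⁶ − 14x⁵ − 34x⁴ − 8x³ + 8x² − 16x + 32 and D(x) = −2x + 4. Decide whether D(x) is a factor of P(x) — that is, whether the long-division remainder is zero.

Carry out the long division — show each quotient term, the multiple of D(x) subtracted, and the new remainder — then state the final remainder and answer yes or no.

Step 1: lead(16x⁶ − 14x⁵ − 34x⁴ − 8x³ + 8x² − 16x + 32) ÷ lead(D) = 16x⁶ ÷ −2x = −8x⁵. Subtract (−8x⁵)·D = 16x⁶ − 32x⁵. Remainder: 18x⁵ − 34x⁴ − 8x³ + 8x² − 16x + 32.
Step 2: lead(18x⁵ − 34x⁴ − 8x³ + 8x² − 16x + 32) ÷ lead(D) = 18x⁵ ÷ −2x = −9x⁴. Subtract (−9x⁴)·D = 18x⁵ − 36x⁴. Remainder: 2x⁴ − 8x³ + 8x² − 16x + 32.
Step 3: lead(2x⁴ − 8x³ + 8x² − 16x + 32) ÷ lead(D) = 2x⁴ ÷ −2x = −x³. Subtract (−x³)·D = 2x⁴ − 4x³. Remainder: −4x³ + 8x² − 16x + 32.
Step 4: lead(−4x³ + 8x² − 16x + 32) ÷ lead(D) = −4x³ ÷ −2x = 2x². Subtract (2x²)·D = −4x³ + 8x². Remainder: −16x + 32.
Step 5: lead(−16x + 32) ÷ lead(D) = −16x ÷ −2x = 8. Subtract (8)·D = −16x + 32. Remainder: 0.

R(x) = 0, so D(x) is a factor of P(x). yes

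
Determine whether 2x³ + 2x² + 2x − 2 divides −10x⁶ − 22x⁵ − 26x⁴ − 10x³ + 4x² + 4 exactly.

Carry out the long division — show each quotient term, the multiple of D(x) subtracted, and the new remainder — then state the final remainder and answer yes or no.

Step 1: lead(−10x⁶ − 22x⁵ − 26x⁴ − 10x³ + 4x² + 4) ÷ lead(D) = −10x⁶ ÷ 2x³ = −5x³. Subtract (−5x³)·D = −10x⁶ − 10x⁵ − 10x⁴ + 10x³. Remainder: −12x⁵ − 16x⁴ − 20x³ + 4x² + 4.
Step 2: lead(−12x⁵ − 16x⁴ − 20x³ + 4x² + 4) ÷ lead(D) = −12x⁵ ÷ 2x³ = −6x². Subtract (−6x²)·D = −12x⁵ − 12x⁴ − 12x³ + 12x². Remainder: −4x⁴ − 8x³ − 8x² + 4.
Step 3: lead(−4x⁴ − 8x³ − 8x² + 4) ÷ lead(D) = −4x⁴ ÷ 2x³ = −2x. Subtract (−2x)·D = −4x⁴ − 4x³ − 4x² + 4x. Remainder: −4x³ − 4x² − 4x + 4.
Step 4: lead(−4x³ − 4x² − 4x + 4) ÷ lead(D) = −4x³ ÷ 2x³ = −2. Subtract (−2)·D = −4x³ − 4x² − 4x + 4. Remainder: 0.

R(x) = 0, so D(x) is a factor of P(x). yes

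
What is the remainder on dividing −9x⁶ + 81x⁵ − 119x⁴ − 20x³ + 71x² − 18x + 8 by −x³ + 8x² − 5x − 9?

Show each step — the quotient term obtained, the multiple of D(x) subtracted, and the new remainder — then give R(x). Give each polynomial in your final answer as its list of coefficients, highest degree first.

R = [8]

Step 1: lead(−9x⁶ + 81x⁵ − 119x⁴ − 20x³ + 71x² − 18x + 8) ÷ lead(D) = −9x⁶ ÷ −x³ = 9x³. Subtract (9x³)·D = −9x⁶ + 72x⁵ − 45x⁴ − 81x³. Remainder: 9x⁵ − 74x⁴ + 61x³ + 71x² − 18x + 8.
Step 2: lead(9x⁵ − 74x⁴ + 61x³ + 71x² − 18x + 8) ÷ lead(D) = 9x⁵ ÷ −x³ = −9x². Subtract (−9x²)·D = 9x⁵ − 72x⁴ + 45x³ + 81x². Remainder: −2x⁴ + 16x³ − 10x² − 18x + 8.
Step 3: lead(−2x⁴ + 16x³ − 10x² − 18x + 8) ÷ lead(D) = −2x⁴ ÷ −x³ = 2x. Subtract (2x)·D = −2x⁴ + 16x³ − 10x² − 18x. Remainder: 8.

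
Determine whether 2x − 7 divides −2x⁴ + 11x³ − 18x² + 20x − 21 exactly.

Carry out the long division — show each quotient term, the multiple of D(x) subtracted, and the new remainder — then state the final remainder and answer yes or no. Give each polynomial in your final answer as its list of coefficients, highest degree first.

R = [0], so D(x) is a factor of P(x). yes

Step 1: lead(−2x⁴ + 11x³ − 18x² + 20x − 21) ÷ lead(D) = −2x⁴ ÷ 2x = −x³. Subtract (−x³)·D = −2x⁴ + 7x³. Remainder: 4x³ − 18x² + 20x − 21.
Step 2: lead(4x³ − 18x² + 20x − 21) ÷ lead(D) = 4x³ ÷ 2x = 2x². Subtract (2x²)·D = 4x³ − 14x². Remainder: −4x² + 20x − 21.
Step 3: lead(−4x² + 20x − 21) ÷ lead(D) = −4x² ÷ 2x = −2x. Subtract (−2x)·D = −4x² + 14x. Remainder: 6x − 21.
Step 4: lead(6x − 21) ÷ lead(D) = 6x ÷ 2x = 3. Subtract (3)·D = 6x − 21. Remainder: 0.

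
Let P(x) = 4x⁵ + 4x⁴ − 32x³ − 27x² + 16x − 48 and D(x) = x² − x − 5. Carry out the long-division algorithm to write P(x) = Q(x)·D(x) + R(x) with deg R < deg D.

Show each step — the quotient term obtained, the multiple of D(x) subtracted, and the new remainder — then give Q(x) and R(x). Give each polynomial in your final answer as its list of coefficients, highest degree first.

Step 1: lead(4x⁵ + 4x⁴ − 32x³ − 27x² + 16x − 48) ÷ lead(D) = 4x⁵ ÷ x² = 4x³. Subtract (4x³)·D = 4x⁵ − 4x⁴ − 20x³. Remainder: 8x⁴ − 12x³ − 27x² + 16x − 48.
Step 2: lead(8x⁴ − 12x³ − 27x² + 16x − 48) ÷ lead(D) = 8x⁴ ÷ x² = 8x². Subtract (8x²)·D = 8x⁴ − 8x³ − 40x². Remainder: −4x³ + 13x² + 16x − 48.
Step 3: lead(−4x³ + 13x² + 16x − 48) ÷ lead(D) = −4x³ ÷ x² = −4x. Subtract (−4x)·D = −4x³ + 4x² + 20x. Remainder: 9x² − 4x − 48.
Step 4: lead(9x² − 4x − 48) ÷ lead(D) = 9x² ÷ x² = 9. Subtract (9)·D = 9x² − 9x − 45. Remainder: 5x − 3.

Q = [4, 8, -4, 9]; R = [5, -3]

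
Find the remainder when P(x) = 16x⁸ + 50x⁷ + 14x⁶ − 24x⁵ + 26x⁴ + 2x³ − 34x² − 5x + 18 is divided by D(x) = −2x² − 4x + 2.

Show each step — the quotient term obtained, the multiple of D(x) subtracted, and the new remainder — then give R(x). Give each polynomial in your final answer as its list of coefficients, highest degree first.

Step 1: lead(16x⁸ + 50x⁷ + 14x⁶ − 24x⁵ + 26x⁴ + 2x³ − 34x² − 5x + 18) ÷ lead(D) = 16x⁸ ÷ −2x² = −8x⁶. Subtract (−8x⁶)·D = 16x⁸ + 32x⁷ − 16x⁶. Remainder: 18x⁷ + 30x⁶ − 24x⁵ + 26x⁴ + 2x³ − 34x² − 5x + 18.
Step 2: lead(18x⁷ + 30x⁶ − 24x⁵ + 26x⁴ + 2x³ − 34x² − 5x + 18) ÷ lead(D) = 18x⁷ ÷ −2x² = −9x⁵. Subtract (−9x⁵)·D = 18x⁷ + 36x⁶ − 18x⁵. Remainder: −6x⁶ − 6x⁵ + 26x⁴ + 2x³ − 34x² − 5x + 18.
Step 3: lead(−6x⁶ − 6x⁵ + 26x⁴ + 2x³ − 34x² − 5x + 18) ÷ lead(D) = −6x⁶ ÷ −2x² = 3x⁴. Subtract (3x⁴)·D = −6x⁶ − 12x⁵ + 6x⁴. Remainder: 6x⁵ + 20x⁴ + 2x³ − 34x² − 5x + 18.
Step 4: lead(6x⁵ + 20x⁴ + 2x³ − 34x² − 5x + 18) ÷ lead(D) = 6x⁵ ÷ −2x² = −3x³. Subtract (−3x³)·D = 6x⁵ + 12x⁴ − 6x³. Remainder: 8x⁴ + 8x³ − 34x² − 5x + 18.
Step 5: lead(8x⁴ + 8x³ − 34x² − 5x + 18) ÷ lead(D) = 8x⁴ ÷ −2x² = −4x². Subtract (−4x²)·D = 8x⁴ + 16x³ − 8x². Remainder: −8x³ − 26x² − 5x + 18.
Step 6: lead(−8x³ − 26x² − 5x + 18) ÷ lead(D) = −8x³ ÷ −2x² = 4x. Subtract (4x)·D = −8x³ − 16x² + 8x. Remainder: −10x² − 13x + 18.
Step 7: lead(−10x² − 13x + 18) ÷ lead(D) = −10x² ÷ −2x² = 5. Subtract (5)·D = −10x² − 20x + 10. Remainder: 7x + 8.

R = [7, 8]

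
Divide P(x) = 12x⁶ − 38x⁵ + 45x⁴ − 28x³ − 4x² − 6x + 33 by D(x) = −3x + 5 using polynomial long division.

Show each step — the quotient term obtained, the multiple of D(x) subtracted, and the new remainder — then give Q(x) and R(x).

Q(x) = −4x⁵ + 6x⁴ − 5x³ + x² + 3x + 7; R(x) = −2

Step 1: lead(12x⁶ − 38x⁵ + 45x⁴ − 28x³ − 4x² − 6x + 33) ÷ lead(D) = 12x⁶ ÷ −3x = −4x⁵. Subtract (−4x⁵)·D = 12x⁶ − 20x⁵. Remainder: −18x⁵ + 45x⁴ − 28x³ − 4x² − 6x + 33.
Step 2: lead(−18x⁵ + 45x⁴ − 28x³ − 4x² − 6x + 33) ÷ lead(D) = −18x⁵ ÷ −3x = 6x⁴. Subtract (6x⁴)·D = −18x⁵ + 30x⁴. Remainder: 15x⁴ − 28x³ − 4x² − 6x + 33.
Step 3: lead(15x⁴ − 28x³ − 4x² − 6x + 33) ÷ lead(D) = 15x⁴ ÷ −3x = −5x³. Subtract (−5x³)·D = 15x⁴ − 25x³. Remainder: −3x³ − 4x² − 6x + 33.
Step 4: lead(−3x³ − 4x² − 6x + 33) ÷ lead(D) = −3x³ ÷ −3x = x². Subtract (x²)·D = −3x³ + 5x². Remainder: −9x² − 6x + 33.
Step 5: lead(−9x² − 6x + 33) ÷ lead(D) = −9x² ÷ −3x = 3x. Subtract (3x)·D = −9x² + 15x. Remainder: −21x + 33.
Step 6: lead(−21x + 33) ÷ lead(D) = −21x ÷ −3x = 7. Subtract (7)·D = −21x + 35. Remainder: −2.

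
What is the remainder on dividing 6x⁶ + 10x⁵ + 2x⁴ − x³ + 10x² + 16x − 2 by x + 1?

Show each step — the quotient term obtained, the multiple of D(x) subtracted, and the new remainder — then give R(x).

R(x) = −9

Step 1: lead(6x⁶ + 10x⁵ + 2x⁴ − x³ + 10x² + 16x − 2) ÷ lead(D) = 6x⁶ ÷ x = 6x⁵. Subtract (6x⁵)·D = 6x⁶ + 6x⁵. Remainder: 4x⁵ + 2x⁴ − x³ + 10x² + 16x − 2.
Step 2: lead(4x⁵ + 2x⁴ − x³ + 10x² + 16x − 2) ÷ lead(D) = 4x⁵ ÷ x = 4x⁴. Subtract (4x⁴)·D = 4x⁵ + 4x⁴. Remainder: −2x⁴ − x³ + 10x² + 16x − 2.
Step 3: lead(−2x⁴ − x³ + 10x² + 16x − 2) ÷ lead(D) = −2x⁴ ÷ x = −2x³. Subtract (−2x³)·D = −2x⁴ − 2x³. Remainder: x³ + 10x² + 16x − 2.
Step 4: lead(x³ + 10x² + 16x − 2) ÷ lead(D) = x³ ÷ x = x². Subtract (x²)·D = x³ + x². Remainder: 9x² + 16x − 2.
Step 5: lead(9x² + 16x − 2) ÷ lead(D) = 9x² ÷ x = 9x. Subtract (9x)·D = 9x² + 9x. Remainder: 7x − 2.
Step 6: lead(7x − 2) ÷ lead(D) = 7x ÷ x = 7. Subtract (7)·D = 7x + 7. Remainder: −9.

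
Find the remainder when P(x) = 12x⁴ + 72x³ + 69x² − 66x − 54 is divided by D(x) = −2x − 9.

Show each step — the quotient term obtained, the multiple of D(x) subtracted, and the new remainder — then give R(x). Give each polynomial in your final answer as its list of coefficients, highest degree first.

Step 1: lead(12x⁴ + 72x³ + 69x² − 66x − 54) ÷ lead(D) = 12x⁴ ÷ −2x = −6x³. Subtract (−6x³)·D = 12x⁴ + 54x³. Remainder: 18x³ + 69x² − 66x − 54.
Step 2: lead(18x³ + 69x² − 66x − 54) ÷ lead(D) = 18x³ ÷ −2x = −9x². Subtract (−9x²)·D = 18x³ + 81x². Remainder: −12x² − 66x − 54.
Step 3: lead(−12x² − 66x − 54) ÷ lead(D) = −12x² ÷ −2x = 6x. Subtract (6x)·D = −12x² − 54x. Remainder: −12x − 54.
Step 4: lead(−12x − 54) ÷ lead(D) = −12x ÷ −2x = 6. Subtract (6)·D = −12x − 54. Remainder: 0.

R = [0]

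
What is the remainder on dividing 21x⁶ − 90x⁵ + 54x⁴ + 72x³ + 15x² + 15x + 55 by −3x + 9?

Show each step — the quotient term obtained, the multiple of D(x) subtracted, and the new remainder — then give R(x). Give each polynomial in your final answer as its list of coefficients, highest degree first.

Step 1: lead(21x⁶ − 90x⁵ + 54x⁴ + 72x³ + 15x² + 15x + 55) ÷ lead(D) = 21x⁶ ÷ −3x = −7x⁵. Subtract (−7x⁵)·D = 21x⁶ − 63x⁵. Remainder: −27x⁵ + 54x⁴ + 72x³ + 15x² + 15x + 55.
Step 2: lead(−27x⁵ + 54x⁴ + 72x³ + 15x² + 15x + 55) ÷ lead(D) = −27x⁵ ÷ −3x = 9x⁴. Subtract (9x⁴)·D = −27x⁵ + 81x⁴. Remainder: −27x⁴ + 72x³ + 15x² + 15x + 55.
Step 3: lead(−27x⁴ + 72x³ + 15x² + 15x + 55) ÷ lead(D) = −27x⁴ ÷ −3x = 9x³. Subtract (9x³)·D = −27x⁴ + 81x³. Remainder: −9x³ + 15x² + 15x + 55.
Step 4: lead(−9x³ + 15x² + 15x + 55) ÷ lead(D) = −9x³ ÷ −3x = 3x². Subtract (3x²)·D = −9x³ + 27x². Remainder: −12x² + 15x + 55.
Step 5: lead(−12x² + 15x + 55) ÷ lead(D) = −12x² ÷ −3x = 4x. Subtract (4x)·D = −12x² + 36x. Remainder: −21x + 55.
Step 6: lead(−21x + 55) ÷ lead(D) = −21x ÷ −3x = 7. Subtract (7)·D = −21x + 63. Remainder: −8.

R = [-8]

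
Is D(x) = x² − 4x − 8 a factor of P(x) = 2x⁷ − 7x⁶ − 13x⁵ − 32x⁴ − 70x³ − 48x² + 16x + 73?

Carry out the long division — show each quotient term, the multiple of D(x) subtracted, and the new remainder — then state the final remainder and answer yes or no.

Step 1: lead(2x⁷ − 7x⁶ − 13x⁵ − 32x⁴ − 70x³ − 48x² + 16x + 73) ÷ lead(D) = 2x⁷ ÷ x² = 2x⁵. Subtract (2x⁵)·D = 2x⁷ − 8x⁶ − 16x⁵. Remainder: x⁶ + 3x⁵ − 32x⁴ − 70x³ − 48x² + 16x + 73.
Step 2: lead(x⁶ + 3x⁵ − 32x⁴ − 70x³ − 48x² + 16x + 73) ÷ lead(D) = x⁶ ÷ x² = x⁴. Subtract (x⁴)·D = x⁶ − 4x⁵ − 8x⁴. Remainder: 7x⁵ − 24x⁴ − 70x³ − 48x² + 16x + 73.
Step 3: lead(7x⁵ − 24x⁴ − 70x³ − 48x² + 16x + 73) ÷ lead(D) = 7x⁵ ÷ x² = 7x³. Subtract (7x³)·D = 7x⁵ − 28x⁴ − 56x³. Remainder: 4x⁴ − 14x³ − 48x² + 16x + 73.
Step 4: lead(4x⁴ − 14x³ − 48x² + 16x + 73) ÷ lead(D) = 4x⁴ ÷ x² = 4x². Subtract (4x²)·D = 4x⁴ − 16x³ − 32x². Remainder: 2x³ − 16x² + 16x + 73.
Step 5: lead(2x³ − 16x² + 16x + 73) ÷ lead(D) = 2x³ ÷ x² = 2x. Subtract (2x)·D = 2x³ − 8x² − 16x. Remainder: −8x² + 32x + 73.
Step 6: lead(−8x² + 32x + 73) ÷ lead(D) = −8x² ÷ x² = −8. Subtract (−8)·D = −8x² + 32x + 64. Remainder: 9.

R(x) = 9, so D(x) is not a factor of P(x). no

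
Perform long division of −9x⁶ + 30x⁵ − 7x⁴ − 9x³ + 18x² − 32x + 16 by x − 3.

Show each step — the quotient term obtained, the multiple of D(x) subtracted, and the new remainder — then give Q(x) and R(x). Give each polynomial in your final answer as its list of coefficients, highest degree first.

Step 1: lead(−9x⁶ + 30x⁵ − 7x⁴ − 9x³ + 18x² − 32x + 16) ÷ lead(D) = −9x⁶ ÷ x = −9x⁵. Subtract (−9x⁵)·D = −9x⁶ + 27x⁵. Remainder: 3x⁵ − 7x⁴ − 9x³ + 18x² − 32x + 16.
Step 2: lead(3x⁵ − 7x⁴ − 9x³ + 18x² − 32x + 16) ÷ lead(D) = 3x⁵ ÷ x = 3x⁴. Subtract (3x⁴)·D = 3x⁵ − 9x⁴. Remainder: 2x⁴ − 9x³ + 18x² − 32x + 16.
Step 3: lead(2x⁴ − 9x³ + 18x² − 32x + 16) ÷ lead(D) = 2x⁴ ÷ x = 2x³. Subtract (2x³)·D = 2x⁴ − 6x³. Remainder: −3x³ + 18x² − 32x + 16.
Step 4: lead(−3x³ + 18x² − 32x + 16) ÷ lead(D) = −3x³ ÷ x = −3x². Subtract (−3x²)·D = −3x³ + 9x². Remainder: 9x² − 32x + 16.
Step 5: lead(9x² − 32x + 16) ÷ lead(D) = 9x² ÷ x = 9x. Subtract (9x)·D = 9x² − 27x. Remainder: −5x + 16.
Step 6: lead(−5x + 16) ÷ lead(D) = −5x ÷ x = −5. Subtract (−5)·D = −5x + 15. Remainder: 1.

Q = [-9, 3, 2, -3, 9, -5]; R = [1]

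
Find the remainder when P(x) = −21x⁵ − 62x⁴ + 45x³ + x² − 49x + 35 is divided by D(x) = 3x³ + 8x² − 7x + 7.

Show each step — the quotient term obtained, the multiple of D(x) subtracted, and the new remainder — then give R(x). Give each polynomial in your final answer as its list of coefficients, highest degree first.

R = [4, -7, 7]

Step 1: lead(−21x⁵ − 62x⁴ + 45x³ + x² − 49x + 35) ÷ lead(D) = −21x⁵ ÷ 3x³ = −7x². Subtract (−7x²)·D = −21x⁵ − 56x⁴ + 49x³ − 49x². Remainder: −6x⁴ − 4x³ + 50x² − 49x + 35.
Step 2: lead(−6x⁴ − 4x³ + 50x² − 49x + 35) ÷ lead(D) = −6x⁴ ÷ 3x³ = −2x. Subtract (−2x)·D = −6x⁴ − 16x³ + 14x² − 14x. Remainder: 12x³ + 36x² − 35x + 35.
Step 3: lead(12x³ + 36x² − 35x + 35) ÷ lead(D) = 12x³ ÷ 3x³ = 4. Subtract (4)·D = 12x³ + 32x² − 28x + 28. Remainder: 4x² − 7x + 7.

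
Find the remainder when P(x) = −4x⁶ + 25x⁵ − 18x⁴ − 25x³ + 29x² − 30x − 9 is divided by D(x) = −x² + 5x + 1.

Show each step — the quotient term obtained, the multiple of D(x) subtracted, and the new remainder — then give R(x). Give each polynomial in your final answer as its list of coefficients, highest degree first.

R = [-2]

Step 1: lead(−4x⁶ + 25x⁵ − 18x⁴ − 25x³ + 29x² − 30x − 9) ÷ lead(D) = −4x⁶ ÷ −x² = 4x⁴. Subtract (4x⁴)·D = −4x⁶ + 20x⁵ + 4x⁴. Remainder: 5x⁵ − 22x⁴ − 25x³ + 29x² − 30x − 9.
Step 2: lead(5x⁵ − 22x⁴ − 25x³ + 29x² − 30x − 9) ÷ lead(D) = 5x⁵ ÷ −x² = −5x³. Subtract (−5x³)·D = 5x⁵ − 25x⁴ − 5x³. Remainder: 3x⁴ − 20x³ + 29x² − 30x − 9.
Step 3: lead(3x⁴ − 20x³ + 29x² − 30x − 9) ÷ lead(D) = 3x⁴ ÷ −x² = −3x². Subtract (−3x²)·D = 3x⁴ − 15x³ − 3x². Remainder: −5x³ + 32x² − 30x − 9.
Step 4: lead(−5x³ + 32x² − 30x − 9) ÷ lead(D) = −5x³ ÷ −x² = 5x. Subtract (5x)·D = −5x³ + 25x² + 5x. Remainder: 7x² − 35x − 9.
Step 5: lead(7x² − 35x − 9) ÷ lead(D) = 7x² ÷ −x² = −7. Subtract (−7)·D = 7x² − 35x − 7. Remainder: −2.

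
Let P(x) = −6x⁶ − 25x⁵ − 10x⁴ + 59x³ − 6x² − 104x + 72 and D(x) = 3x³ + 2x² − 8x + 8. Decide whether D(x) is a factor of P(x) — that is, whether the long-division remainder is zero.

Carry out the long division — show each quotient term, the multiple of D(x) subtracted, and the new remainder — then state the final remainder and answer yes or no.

R(x) = 0, so D(x) is a factor of P(x). yes

Step 1: lead(−6x⁶ − 25x⁵ − 10x⁴ + 59x³ − 6x² − 104x + 72) ÷ lead(D) = −6x⁶ ÷ 3x³ = −2x³. Subtract (−2x³)·D = −6x⁶ − 4x⁵ + 16x⁴ − 16x³. Remainder: −21x⁵ − 26x⁴ + 75x³ − 6x² − 104x + 72.
Step 2: lead(−21x⁵ − 26x⁴ + 75x³ − 6x² − 104x + 72) ÷ lead(D) = −21x⁵ ÷ 3x³ = −7x². Subtract (−7x²)·D = −21x⁵ − 14x⁴ + 56x³ − 56x². Remainder: −12x⁴ + 19x³ + 50x² − 104x + 72.
Step 3: lead(−12x⁴ + 19x³ + 50x² − 104x + 72) ÷ lead(D) = −12x⁴ ÷ 3x³ = −4x. Subtract (−4x)·D = −12x⁴ − 8x³ + 32x² − 32x. Remainder: 27x³ + 18x² − 72x + 72.
Step 4: lead(27x³ + 18x² − 72x + 72) ÷ lead(D) = 27x³ ÷ 3x³ = 9. Subtract (9)·D = 27x³ + 18x² − 72x + 72. Remainder: 0.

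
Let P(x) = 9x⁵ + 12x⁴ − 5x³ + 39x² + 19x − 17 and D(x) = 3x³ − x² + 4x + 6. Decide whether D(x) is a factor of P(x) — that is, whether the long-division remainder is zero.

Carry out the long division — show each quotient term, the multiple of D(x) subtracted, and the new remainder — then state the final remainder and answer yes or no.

Step 1: lead(9x⁵ + 12x⁴ − 5x³ + 39x² + 19x − 17) ÷ lead(D) = 9x⁵ ÷ 3x³ = 3x². Subtract (3x²)·D = 9x⁵ − 3x⁴ + 12x³ + 18x². Remainder: 15x⁴ − 17x³ + 21x² + 19x − 17.
Step 2: lead(15x⁴ − 17x³ + 21x² + 19x − 17) ÷ lead(D) = 15x⁴ ÷ 3x³ = 5x. Subtract (5x)·D = 15x⁴ − 5x³ + 20x² + 30x. Remainder: −12x³ + x² − 11x − 17.
Step 3: lead(−12x³ + x² − 11x − 17) ÷ lead(D) = −12x³ ÷ 3x³ = −4. Subtract (−4)·D = −12x³ + 4x² − 16x − 24. Remainder: −3x² + 5x + 7.

R(x) = −3x² + 5x + 7, so D(x) is not a factor of P(x). no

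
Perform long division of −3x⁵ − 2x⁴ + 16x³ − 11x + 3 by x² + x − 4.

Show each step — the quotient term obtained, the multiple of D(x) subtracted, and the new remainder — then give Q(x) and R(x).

Q(x) = −3x³ + x² + 3x + 1; R(x) = 7

Step 1: lead(−3x⁵ − 2x⁴ + 16x³ − 11x + 3) ÷ lead(D) = −3x⁵ ÷ x² = −3x³. Subtract (−3x³)·D = −3x⁵ − 3x⁴ + 12x³. Remainder: x⁴ + 4x³ − 11x + 3.
Step 2: lead(x⁴ + 4x³ − 11x + 3) ÷ lead(D) = x⁴ ÷ x² = x². Subtract (x²)·D = x⁴ + x³ − 4x². Remainder: 3x³ + 4x² − 11x + 3.
Step 3: lead(3x³ + 4x² − 11x + 3) ÷ lead(D) = 3x³ ÷ x² = 3x. Subtract (3x)·D = 3x³ + 3x² − 12x. Remainder: x² + x + 3.
Step 4: lead(x² + x + 3) ÷ lead(D) = x² ÷ x² = 1. Subtract (1)·D = x² + x − 4. Remainder: 7.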